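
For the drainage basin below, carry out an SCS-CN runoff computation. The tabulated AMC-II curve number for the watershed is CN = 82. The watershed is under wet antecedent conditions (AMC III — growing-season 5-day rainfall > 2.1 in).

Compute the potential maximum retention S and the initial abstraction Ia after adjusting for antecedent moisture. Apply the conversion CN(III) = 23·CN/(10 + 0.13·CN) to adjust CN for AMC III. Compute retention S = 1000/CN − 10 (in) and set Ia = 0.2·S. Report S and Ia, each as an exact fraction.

CN(III) from CN(II)=82: (23·82)/(10 + 0.13·82) = 94300/1033 ≈ 91.288
Max retention: S = 1000/(94300/1033) − 10 = 900/943 in (≈ 0.954 in)
Ia = 0.2S: 0.2·0.954 = 0.191 in (exactly 180/943)

S = 900/943 in ≈ 0.954 in; Ia = 180/943 in ≈ 0.191 in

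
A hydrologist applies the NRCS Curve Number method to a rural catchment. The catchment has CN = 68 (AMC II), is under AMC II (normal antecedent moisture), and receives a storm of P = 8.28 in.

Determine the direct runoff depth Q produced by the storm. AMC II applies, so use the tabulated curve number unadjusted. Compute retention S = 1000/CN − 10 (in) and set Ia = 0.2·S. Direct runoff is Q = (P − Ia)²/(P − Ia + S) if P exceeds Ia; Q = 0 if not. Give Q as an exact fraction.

Q = 9728161/2175575 in ≈ 4.472 in

Average conditions: CN = 68 (no AMC adjustment).
Max retention: S = 1000/68 − 10 = 80/17 in (≈ 4.706 in)
Initial abstraction Ia = S/5 = (80/17)/5 = 16/17 ≈ 0.941 in
Excess rainfall: 8.280 − 0.941 = 7.339 in; P > Ia so Q > 0
Q: (3119/425)² ÷ (5119/425) = 9728161/2175575 in (≈ 4.472 in)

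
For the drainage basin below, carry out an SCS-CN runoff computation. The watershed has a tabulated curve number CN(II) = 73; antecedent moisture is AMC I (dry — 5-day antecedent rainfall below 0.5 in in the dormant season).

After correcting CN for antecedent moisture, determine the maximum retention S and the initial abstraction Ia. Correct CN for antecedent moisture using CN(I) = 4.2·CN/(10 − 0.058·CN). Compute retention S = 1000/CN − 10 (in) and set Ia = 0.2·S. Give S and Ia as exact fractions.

CN(I) from CN(II)=73: (4.2·73)/(10 − 0.058·73) = 51100/961 ≈ 53.174
Retention S: 1000/CN − 10 with CN=53.174 → S = 4500/511 ≈ 8.806 in
Initial abstraction Ia = S/5 = (4500/511)/5 = 900/511 ≈ 1.761 in

S = 4500/511 in ≈ 8.806 in; Ia = 900/511 in ≈ 1.761 in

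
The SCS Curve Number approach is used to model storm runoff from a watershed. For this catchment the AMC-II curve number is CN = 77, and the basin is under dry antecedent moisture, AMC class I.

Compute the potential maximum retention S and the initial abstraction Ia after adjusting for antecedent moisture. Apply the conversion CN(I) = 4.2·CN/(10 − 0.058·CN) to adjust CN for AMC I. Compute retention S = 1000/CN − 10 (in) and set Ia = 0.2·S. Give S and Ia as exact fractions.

S = 11500/1617 in ≈ 7.112 in; Ia = 2300/1617 in ≈ 1.422 in

Dry (AMC I): CN(I) = 4.2·77/(10 − 0.058·77) = (1617/5)/(2767/500) = 161700/2767 ≈ 58.439
S = 1000/(161700/2767) − 10 = 11500/1617 in ≈ 7.112 in
Ia = 0.2S: 0.2·7.112 = 1.422 in (exactly 2300/1617)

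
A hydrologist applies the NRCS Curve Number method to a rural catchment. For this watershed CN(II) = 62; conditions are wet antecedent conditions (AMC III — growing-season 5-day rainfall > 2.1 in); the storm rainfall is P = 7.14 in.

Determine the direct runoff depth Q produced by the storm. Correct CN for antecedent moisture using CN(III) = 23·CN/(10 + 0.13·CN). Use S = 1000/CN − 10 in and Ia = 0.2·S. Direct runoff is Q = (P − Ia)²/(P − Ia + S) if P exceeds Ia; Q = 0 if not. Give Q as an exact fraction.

Q = 55479562681/11783786650 in ≈ 4.708 in

Wet (AMC III): CN(III) = 23·62/(10 + 0.13·62) = 1426/(903/50) = 71300/903 ≈ 78.959
Retention S: 1000/CN − 10 with CN=78.959 → S = 1900/713 ≈ 2.665 in
Initial abstraction Ia = S/5 = (1900/713)/5 = 380/713 ≈ 0.533 in
Excess rainfall: 7.140 − 0.533 = 6.607 in; P > Ia so Q > 0
Runoff Q = (P−Ia)²/(P−Ia+S) = (6.607)²/(6.607+2.665) = 55479562681/11783786650 ≈ 4.708 in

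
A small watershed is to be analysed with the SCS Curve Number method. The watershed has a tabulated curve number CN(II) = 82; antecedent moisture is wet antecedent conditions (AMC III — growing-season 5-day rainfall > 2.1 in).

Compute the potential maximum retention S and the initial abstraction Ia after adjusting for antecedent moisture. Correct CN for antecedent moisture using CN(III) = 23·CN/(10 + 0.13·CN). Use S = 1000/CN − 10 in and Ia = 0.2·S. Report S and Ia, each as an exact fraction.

Wet (AMC III): CN(III) = 23·82/(10 + 0.13·82) = 1886/(1033/50) = 94300/1033 ≈ 91.288
Max retention: S = 1000/(94300/1033) − 10 = 900/943 in (≈ 0.954 in)
Initial abstraction Ia = S/5 = (900/943)/5 = 180/943 ≈ 0.191 in

S = 900/943 in ≈ 0.954 in; Ia = 180/943 in ≈ 0.191 in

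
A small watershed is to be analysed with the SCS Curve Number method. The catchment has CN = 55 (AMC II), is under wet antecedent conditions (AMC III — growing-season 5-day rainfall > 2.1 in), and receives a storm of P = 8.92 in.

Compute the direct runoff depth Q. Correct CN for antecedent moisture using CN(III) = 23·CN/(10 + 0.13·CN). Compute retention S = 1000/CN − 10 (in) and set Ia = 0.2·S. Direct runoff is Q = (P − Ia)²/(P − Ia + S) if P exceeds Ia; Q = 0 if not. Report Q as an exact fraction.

Wet (AMC III): CN(III) = 23·55/(10 + 0.13·55) = 1265/(343/20) = 25300/343 ≈ 73.761
Max retention: S = 1000/(25300/343) − 10 = 900/253 in (≈ 3.557 in)
Ia = 0.2·(900/253) = 180/253 in ≈ 0.711 in
Since P=8.920 > Ia=0.711: effective rainfall P−Ia = 51919/6325 in
Q = (51919/6325)²/((51919/6325) + 900/253) = (2695582561/40005625)/(74419/6325) = 2695582561/470700175 in ≈ 5.727 in

Q = 2695582561/470700175 in ≈ 5.727 in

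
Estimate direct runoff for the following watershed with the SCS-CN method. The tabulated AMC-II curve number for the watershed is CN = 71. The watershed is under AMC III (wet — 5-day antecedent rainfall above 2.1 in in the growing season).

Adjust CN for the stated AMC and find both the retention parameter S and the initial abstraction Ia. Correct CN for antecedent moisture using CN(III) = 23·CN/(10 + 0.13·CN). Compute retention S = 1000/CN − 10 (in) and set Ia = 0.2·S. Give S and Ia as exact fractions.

S = 2900/1633 in ≈ 1.776 in; Ia = 580/1633 in ≈ 0.355 in

Wet (AMC III): CN(III) = 23·71/(10 + 0.13·71) = 1633/(1923/100) = 163300/1923 ≈ 84.919
Max retention: S = 1000/(163300/1923) − 10 = 2900/1633 in (≈ 1.776 in)
Ia = 0.2S: 0.2·1.776 = 0.355 in (exactly 580/1633)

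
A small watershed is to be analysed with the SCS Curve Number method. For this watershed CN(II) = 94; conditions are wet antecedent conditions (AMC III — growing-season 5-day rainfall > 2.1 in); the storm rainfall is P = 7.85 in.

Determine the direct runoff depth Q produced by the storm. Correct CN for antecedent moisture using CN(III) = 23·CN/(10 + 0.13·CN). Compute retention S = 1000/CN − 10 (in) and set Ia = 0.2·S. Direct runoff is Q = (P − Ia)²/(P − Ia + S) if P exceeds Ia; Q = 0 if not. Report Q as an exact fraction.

Wet (AMC III): CN(III) = 23·94/(10 + 0.13·94) = 2162/(1111/50) = 108100/1111 ≈ 97.300
Max retention: S = 1000/(108100/1111) − 10 = 300/1081 in (≈ 0.278 in)
Ia = 0.2S: 0.2·0.278 = 0.056 in (exactly 60/1081)
Excess rainfall: 7.850 − 0.056 = 7.794 in; P > Ia so Q > 0
Q: (168517/21620)² ÷ (174517/21620) = 28397979289/3773057540 in (≈ 7.527 in)

Q = 28397979289/3773057540 in ≈ 7.527 in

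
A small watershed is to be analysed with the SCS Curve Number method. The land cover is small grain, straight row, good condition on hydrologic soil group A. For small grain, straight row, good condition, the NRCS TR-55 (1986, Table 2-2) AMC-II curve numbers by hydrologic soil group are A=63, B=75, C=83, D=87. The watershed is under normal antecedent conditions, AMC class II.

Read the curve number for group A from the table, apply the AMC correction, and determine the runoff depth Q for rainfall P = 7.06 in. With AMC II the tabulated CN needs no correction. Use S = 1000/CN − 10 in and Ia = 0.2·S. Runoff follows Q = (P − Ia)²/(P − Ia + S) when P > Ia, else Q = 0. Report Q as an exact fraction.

Q = 343694521/116672850 in ≈ 2.946 in

NRCS table: small grain, straight row, good condition, soil group A → CN(II) = 63
AMC II — tabulated CN = 63 applies directly.
S = 1000/63 − 10 = 370/63 in ≈ 5.873 in
Ia = 0.2·(370/63) = 74/63 in ≈ 1.175 in
P − Ia = 7.060 − 1.175 = 18539/3150 ≈ 5.885 in (> 0, runoff occurs)
Q: (18539/3150)² ÷ (37039/3150) = 343694521/116672850 in (≈ 2.946 in)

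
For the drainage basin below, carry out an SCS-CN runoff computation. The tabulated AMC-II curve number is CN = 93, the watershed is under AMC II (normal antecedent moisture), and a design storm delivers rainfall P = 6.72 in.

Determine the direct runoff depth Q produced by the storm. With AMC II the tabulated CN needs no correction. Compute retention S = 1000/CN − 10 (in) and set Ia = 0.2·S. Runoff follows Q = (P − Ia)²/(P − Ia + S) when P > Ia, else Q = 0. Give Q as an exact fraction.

Q = 8331967/1413600 in ≈ 5.894 in

CN(II) = 93; AMC II needs no correction.
Max retention: S = 1000/93 − 10 = 70/93 in (≈ 0.753 in)
Ia = 0.2·(70/93) = 14/93 in ≈ 0.151 in
P − Ia = 6.720 − 0.151 = 15274/2325 ≈ 6.569 in (> 0, runoff occurs)
Q = (15274/2325)²/((15274/2325) + 70/93) = (233295076/5405625)/(17024/2325) = 8331967/1413600 in ≈ 5.894 in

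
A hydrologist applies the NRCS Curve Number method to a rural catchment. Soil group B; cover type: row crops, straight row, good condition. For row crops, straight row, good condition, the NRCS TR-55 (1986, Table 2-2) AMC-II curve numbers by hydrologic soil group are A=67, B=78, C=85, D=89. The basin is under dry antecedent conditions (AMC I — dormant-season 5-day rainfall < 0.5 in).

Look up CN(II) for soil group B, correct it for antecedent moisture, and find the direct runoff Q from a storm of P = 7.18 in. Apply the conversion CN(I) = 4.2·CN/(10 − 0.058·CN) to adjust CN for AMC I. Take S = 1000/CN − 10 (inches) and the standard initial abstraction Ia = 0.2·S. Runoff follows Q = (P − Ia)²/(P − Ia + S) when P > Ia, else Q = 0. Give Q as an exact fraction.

Q = 57131038441/21049159950 in ≈ 2.714 in

NRCS table: row crops, straight row, good condition, soil group B → CN(II) = 78
CN(I) from CN(II)=78: (4.2·78)/(10 − 0.058·78) = 81900/1369 ≈ 59.825
Retention S: 1000/CN − 10 with CN=59.825 → S = 5500/819 ≈ 6.716 in
Ia = 0.2·(5500/819) = 1100/819 in ≈ 1.343 in
P − Ia = 7.180 − 1.343 = 239021/40950 ≈ 5.837 in (> 0, runoff occurs)
Q = (239021/40950)²/((239021/40950) + 5500/819) = (57131038441/1676902500)/(514021/40950) = 57131038441/21049159950 in ≈ 2.714 in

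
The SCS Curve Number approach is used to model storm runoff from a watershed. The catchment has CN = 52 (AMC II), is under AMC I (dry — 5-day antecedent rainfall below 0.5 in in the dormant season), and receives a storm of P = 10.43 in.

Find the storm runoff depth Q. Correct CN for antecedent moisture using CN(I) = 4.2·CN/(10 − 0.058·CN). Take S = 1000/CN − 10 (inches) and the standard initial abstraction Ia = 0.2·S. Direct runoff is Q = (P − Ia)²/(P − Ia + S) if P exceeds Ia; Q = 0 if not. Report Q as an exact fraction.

Q = 3015437569/2319708300 in ≈ 1.300 in

Dry (AMC I): CN(I) = 4.2·52/(10 − 0.058·52) = (1092/5)/(873/125) = 9100/291 ≈ 31.271
Max retention: S = 1000/(9100/291) − 10 = 2000/91 in (≈ 21.978 in)
Ia = 0.2·(2000/91) = 400/91 in ≈ 4.396 in
Excess rainfall: 10.430 − 4.396 = 6.034 in; P > Ia so Q > 0
Q: (54913/9100)² ÷ (254913/9100) = 3015437569/2319708300 in (≈ 1.300 in)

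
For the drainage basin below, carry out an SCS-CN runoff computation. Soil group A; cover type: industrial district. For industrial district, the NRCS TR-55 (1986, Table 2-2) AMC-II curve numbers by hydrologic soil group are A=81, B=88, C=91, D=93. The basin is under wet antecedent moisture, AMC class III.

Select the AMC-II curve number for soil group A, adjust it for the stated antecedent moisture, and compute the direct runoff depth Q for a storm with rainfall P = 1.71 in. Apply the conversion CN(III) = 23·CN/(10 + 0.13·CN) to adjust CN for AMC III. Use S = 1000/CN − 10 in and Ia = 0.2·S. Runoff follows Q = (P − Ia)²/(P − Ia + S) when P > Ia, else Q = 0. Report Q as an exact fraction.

Q = 4143221491/4614092100 in ≈ 0.898 in

NRCS table: industrial district, soil group A → CN(II) = 81
Adjust CN=81 to AMC III: 23·81/(10 + 0.13·81) → 1863 ÷ (2053/100) = 186300/2053 ≈ 90.745
Retention S: 1000/CN − 10 with CN=90.745 → S = 1900/1863 ≈ 1.020 in
Initial abstraction Ia = S/5 = (1900/1863)/5 = 380/1863 ≈ 0.204 in
P − Ia = 1.710 − 0.204 = 280573/186300 ≈ 1.506 in (> 0, runoff occurs)
Q: (280573/186300)² ÷ (470573/186300) = 4143221491/4614092100 in (≈ 0.898 in)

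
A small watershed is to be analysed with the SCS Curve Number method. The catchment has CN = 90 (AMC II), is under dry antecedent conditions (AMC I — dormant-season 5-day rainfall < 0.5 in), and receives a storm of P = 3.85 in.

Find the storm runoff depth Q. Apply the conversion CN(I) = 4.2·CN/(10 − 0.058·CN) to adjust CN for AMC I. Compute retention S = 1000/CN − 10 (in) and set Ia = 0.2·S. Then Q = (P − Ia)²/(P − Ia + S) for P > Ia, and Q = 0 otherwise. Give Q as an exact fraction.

Adjust CN=90 to AMC I: 4.2·90/(10 − 0.058·90) → 378 ÷ (239/50) = 18900/239 ≈ 79.079
S = 1000/(18900/239) − 10 = 500/189 in ≈ 2.646 in
Ia = 0.2·(500/189) = 100/189 in ≈ 0.529 in
Since P=3.850 > Ia=0.529: effective rainfall P−Ia = 12553/3780 in
Runoff Q = (P−Ia)²/(P−Ia+S) = (3.321)²/(3.321+2.646) = 157577809/85250340 ≈ 1.848 in

Q = 157577809/85250340 in ≈ 1.848 in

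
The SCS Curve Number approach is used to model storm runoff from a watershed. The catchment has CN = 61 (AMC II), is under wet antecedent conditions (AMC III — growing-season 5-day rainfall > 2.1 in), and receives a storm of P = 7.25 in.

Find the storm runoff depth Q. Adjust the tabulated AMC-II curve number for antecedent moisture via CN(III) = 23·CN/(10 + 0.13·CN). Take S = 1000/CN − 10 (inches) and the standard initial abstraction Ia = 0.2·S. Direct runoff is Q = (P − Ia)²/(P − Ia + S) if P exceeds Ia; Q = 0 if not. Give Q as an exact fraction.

Adjust CN=61 to AMC III: 23·61/(10 + 0.13·61) → 1403 ÷ (1793/100) = 140300/1793 ≈ 78.249
S = 1000/(140300/1793) − 10 = 3900/1403 in ≈ 2.780 in
Ia = 0.2·(3900/1403) = 780/1403 in ≈ 0.556 in
P − Ia = 7.250 − 0.556 = 37567/5612 ≈ 6.694 in (> 0, runoff occurs)
Runoff Q = (P−Ia)²/(P−Ia+S) = (6.694)²/(6.694+2.780) = 1411279489/298373204 ≈ 4.730 in

Q = 1411279489/298373204 in ≈ 4.730 in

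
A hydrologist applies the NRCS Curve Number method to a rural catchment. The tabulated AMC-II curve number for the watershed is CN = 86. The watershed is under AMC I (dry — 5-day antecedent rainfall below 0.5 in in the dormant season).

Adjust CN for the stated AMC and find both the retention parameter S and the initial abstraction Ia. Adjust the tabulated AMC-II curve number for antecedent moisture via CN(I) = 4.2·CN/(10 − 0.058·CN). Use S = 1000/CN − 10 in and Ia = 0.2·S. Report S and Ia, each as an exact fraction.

S = 500/129 in ≈ 3.876 in; Ia = 100/129 in ≈ 0.775 in

Dry (AMC I): CN(I) = 4.2·86/(10 − 0.058·86) = (1806/5)/(1253/250) = 12900/179 ≈ 72.067
Retention S: 1000/CN − 10 with CN=72.067 → S = 500/129 ≈ 3.876 in
Ia = 0.2·(500/129) = 100/129 in ≈ 0.775 in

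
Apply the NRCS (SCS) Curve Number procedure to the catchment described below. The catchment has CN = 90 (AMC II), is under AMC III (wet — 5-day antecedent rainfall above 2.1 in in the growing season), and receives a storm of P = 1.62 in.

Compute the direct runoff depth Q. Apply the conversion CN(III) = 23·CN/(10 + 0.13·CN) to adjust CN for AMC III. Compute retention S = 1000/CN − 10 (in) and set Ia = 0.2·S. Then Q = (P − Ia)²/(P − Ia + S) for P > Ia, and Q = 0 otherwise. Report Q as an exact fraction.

Q = 248598289/214938450 in ≈ 1.157 in

CN(III) from CN(II)=90: (23·90)/(10 + 0.13·90) = 20700/217 ≈ 95.392
S = 1000/(20700/217) − 10 = 100/207 in ≈ 0.483 in
Ia = 0.2S: 0.2·0.483 = 0.097 in (exactly 20/207)
Excess rainfall: 1.620 − 0.097 = 1.523 in; P > Ia so Q > 0
Runoff Q = (P−Ia)²/(P−Ia+S) = (1.523)²/(1.523+0.483) = 248598289/214938450 ≈ 1.157 in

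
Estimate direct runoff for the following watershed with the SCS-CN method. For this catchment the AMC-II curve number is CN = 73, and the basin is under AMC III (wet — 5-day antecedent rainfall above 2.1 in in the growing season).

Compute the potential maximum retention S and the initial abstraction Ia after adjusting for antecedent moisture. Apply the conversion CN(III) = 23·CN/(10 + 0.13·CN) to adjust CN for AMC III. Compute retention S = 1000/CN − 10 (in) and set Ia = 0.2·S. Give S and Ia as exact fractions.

S = 2700/1679 in ≈ 1.608 in; Ia = 540/1679 in ≈ 0.322 in

Wet (AMC III): CN(III) = 23·73/(10 + 0.13·73) = 1679/(1949/100) = 167900/1949 ≈ 86.147
S = 1000/(167900/1949) − 10 = 2700/1679 in ≈ 1.608 in
Initial abstraction Ia = S/5 = (2700/1679)/5 = 540/1679 ≈ 0.322 in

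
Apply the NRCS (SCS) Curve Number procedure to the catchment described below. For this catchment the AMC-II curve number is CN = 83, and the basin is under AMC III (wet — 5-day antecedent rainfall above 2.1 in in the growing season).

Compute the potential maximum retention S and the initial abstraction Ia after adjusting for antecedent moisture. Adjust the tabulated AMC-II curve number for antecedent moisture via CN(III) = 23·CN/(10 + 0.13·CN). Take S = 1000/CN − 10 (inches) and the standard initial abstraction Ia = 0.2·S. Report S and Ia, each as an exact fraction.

S = 1700/1909 in ≈ 0.891 in; Ia = 340/1909 in ≈ 0.178 in

Adjust CN=83 to AMC III: 23·83/(10 + 0.13·83) → 1909 ÷ (2079/100) = 190900/2079 ≈ 91.823
S = 1000/(190900/2079) − 10 = 1700/1909 in ≈ 0.891 in
Ia = 0.2S: 0.2·0.891 = 0.178 in (exactly 340/1909)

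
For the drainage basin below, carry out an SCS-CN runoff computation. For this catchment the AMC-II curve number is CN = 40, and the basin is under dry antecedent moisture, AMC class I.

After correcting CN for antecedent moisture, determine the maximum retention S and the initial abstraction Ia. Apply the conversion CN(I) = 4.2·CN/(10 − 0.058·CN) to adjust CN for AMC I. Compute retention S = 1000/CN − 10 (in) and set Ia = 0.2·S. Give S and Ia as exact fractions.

S = 250/7 in ≈ 35.714 in; Ia = 50/7 in ≈ 7.143 in

Dry (AMC I): CN(I) = 4.2·40/(10 − 0.058·40) = 168/(192/25) = 175/8 ≈ 21.875
Max retention: S = 1000/(175/8) − 10 = 250/7 in (≈ 35.714 in)
Initial abstraction Ia = S/5 = (250/7)/5 = 50/7 ≈ 7.143 in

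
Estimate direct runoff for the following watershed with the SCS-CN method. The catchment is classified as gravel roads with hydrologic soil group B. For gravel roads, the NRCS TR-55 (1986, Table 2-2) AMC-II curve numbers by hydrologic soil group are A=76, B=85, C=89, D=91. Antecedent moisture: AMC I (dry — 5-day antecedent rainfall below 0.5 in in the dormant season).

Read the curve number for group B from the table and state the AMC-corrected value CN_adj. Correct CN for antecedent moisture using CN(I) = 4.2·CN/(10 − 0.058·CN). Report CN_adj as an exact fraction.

NRCS table: gravel roads, soil group B → CN(II) = 85
CN(I) from CN(II)=85: (4.2·85)/(10 − 0.058·85) = 11900/169 ≈ 70.414

CN_adj = 11900/169 ≈ 70.414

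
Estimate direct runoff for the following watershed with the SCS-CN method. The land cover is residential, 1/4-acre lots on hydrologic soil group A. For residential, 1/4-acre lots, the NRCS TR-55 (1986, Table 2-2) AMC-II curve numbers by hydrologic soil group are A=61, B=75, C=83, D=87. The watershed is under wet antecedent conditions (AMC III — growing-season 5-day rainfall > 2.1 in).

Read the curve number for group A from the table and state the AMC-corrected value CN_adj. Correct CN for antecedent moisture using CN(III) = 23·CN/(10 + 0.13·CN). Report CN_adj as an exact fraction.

CN_adj = 140300/1793 ≈ 78.249

NRCS table: residential, 1/4-acre lots, soil group A → CN(II) = 61
Adjust CN=61 to AMC III: 23·61/(10 + 0.13·61) → 1403 ÷ (1793/100) = 140300/1793 ≈ 78.249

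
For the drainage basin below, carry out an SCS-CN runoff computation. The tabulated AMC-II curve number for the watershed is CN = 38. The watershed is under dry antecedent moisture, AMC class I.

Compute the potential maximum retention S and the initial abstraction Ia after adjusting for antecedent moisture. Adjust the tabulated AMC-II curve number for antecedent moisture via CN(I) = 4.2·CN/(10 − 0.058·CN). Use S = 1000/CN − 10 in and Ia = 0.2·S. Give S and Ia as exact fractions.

S = 15500/399 in ≈ 38.847 in; Ia = 3100/399 in ≈ 7.769 in

Dry (AMC I): CN(I) = 4.2·38/(10 − 0.058·38) = (798/5)/(1949/250) = 39900/1949 ≈ 20.472
Max retention: S = 1000/(39900/1949) − 10 = 15500/399 in (≈ 38.847 in)
Ia = 0.2S: 0.2·38.847 = 7.769 in (exactly 3100/399)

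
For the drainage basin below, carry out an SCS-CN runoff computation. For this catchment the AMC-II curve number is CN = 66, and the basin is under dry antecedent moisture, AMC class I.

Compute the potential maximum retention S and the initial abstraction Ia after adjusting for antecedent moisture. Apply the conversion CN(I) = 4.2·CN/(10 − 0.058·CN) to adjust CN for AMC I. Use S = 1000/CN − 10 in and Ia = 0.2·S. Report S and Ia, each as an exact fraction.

S = 8500/693 in ≈ 12.266 in; Ia = 1700/693 in ≈ 2.453 in

Dry (AMC I): CN(I) = 4.2·66/(10 − 0.058·66) = (1386/5)/(1543/250) = 69300/1543 ≈ 44.913
Max retention: S = 1000/(69300/1543) − 10 = 8500/693 in (≈ 12.266 in)
Ia = 0.2·(8500/693) = 1700/693 in ≈ 2.453 in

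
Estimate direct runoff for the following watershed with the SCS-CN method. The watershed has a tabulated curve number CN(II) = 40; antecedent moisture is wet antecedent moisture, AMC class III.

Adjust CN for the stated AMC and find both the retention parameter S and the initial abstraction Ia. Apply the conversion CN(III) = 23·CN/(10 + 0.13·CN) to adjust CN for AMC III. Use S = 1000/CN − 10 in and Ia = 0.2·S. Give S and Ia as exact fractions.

CN(III) from CN(II)=40: (23·40)/(10 + 0.13·40) = 1150/19 ≈ 60.526
S = 1000/(1150/19) − 10 = 150/23 in ≈ 6.522 in
Ia = 0.2S: 0.2·6.522 = 1.304 in (exactly 30/23)

S = 150/23 in ≈ 6.522 in; Ia = 30/23 in ≈ 1.304 in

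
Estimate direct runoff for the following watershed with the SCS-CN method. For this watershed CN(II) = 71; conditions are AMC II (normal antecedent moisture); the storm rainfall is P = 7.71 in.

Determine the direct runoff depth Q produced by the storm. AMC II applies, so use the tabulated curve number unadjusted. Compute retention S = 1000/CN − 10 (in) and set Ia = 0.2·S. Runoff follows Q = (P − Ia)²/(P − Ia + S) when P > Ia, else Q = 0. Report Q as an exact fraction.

Average conditions: CN = 71 (no AMC adjustment).
Max retention: S = 1000/71 − 10 = 290/71 in (≈ 4.085 in)
Initial abstraction Ia = S/5 = (290/71)/5 = 58/71 ≈ 0.817 in
P − Ia = 7.710 − 0.817 = 48941/7100 ≈ 6.893 in (> 0, runoff occurs)
Q: (48941/7100)² ÷ (77941/7100) = 2395221481/553381100 in (≈ 4.328 in)

Q = 2395221481/553381100 in ≈ 4.328 in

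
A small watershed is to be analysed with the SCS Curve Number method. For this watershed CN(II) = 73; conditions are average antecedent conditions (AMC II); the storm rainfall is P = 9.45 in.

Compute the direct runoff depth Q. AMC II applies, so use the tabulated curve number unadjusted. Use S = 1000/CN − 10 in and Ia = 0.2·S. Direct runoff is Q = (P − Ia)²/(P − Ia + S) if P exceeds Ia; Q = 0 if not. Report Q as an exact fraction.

CN(II) = 73; AMC II needs no correction.
Max retention: S = 1000/73 − 10 = 270/73 in (≈ 3.699 in)
Ia = 0.2·(270/73) = 54/73 in ≈ 0.740 in
Since P=9.450 > Ia=0.740: effective rainfall P−Ia = 12717/1460 in
Runoff Q = (P−Ia)²/(P−Ia+S) = (8.710)²/(8.710+3.699) = 5989707/979660 ≈ 6.114 in

Q = 5989707/979660 in ≈ 6.114 in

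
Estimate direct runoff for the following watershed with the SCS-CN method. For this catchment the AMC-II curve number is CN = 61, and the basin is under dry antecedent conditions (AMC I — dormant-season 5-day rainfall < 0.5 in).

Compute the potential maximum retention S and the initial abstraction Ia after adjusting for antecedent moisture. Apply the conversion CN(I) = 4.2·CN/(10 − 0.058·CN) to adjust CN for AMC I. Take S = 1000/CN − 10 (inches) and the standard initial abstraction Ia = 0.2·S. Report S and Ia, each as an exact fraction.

Dry (AMC I): CN(I) = 4.2·61/(10 − 0.058·61) = (1281/5)/(3231/500) = 42700/1077 ≈ 39.647
Max retention: S = 1000/(42700/1077) − 10 = 6500/427 in (≈ 15.222 in)
Ia = 0.2S: 0.2·15.222 = 3.044 in (exactly 1300/427)

S = 6500/427 in ≈ 15.222 in; Ia = 1300/427 in ≈ 3.044 in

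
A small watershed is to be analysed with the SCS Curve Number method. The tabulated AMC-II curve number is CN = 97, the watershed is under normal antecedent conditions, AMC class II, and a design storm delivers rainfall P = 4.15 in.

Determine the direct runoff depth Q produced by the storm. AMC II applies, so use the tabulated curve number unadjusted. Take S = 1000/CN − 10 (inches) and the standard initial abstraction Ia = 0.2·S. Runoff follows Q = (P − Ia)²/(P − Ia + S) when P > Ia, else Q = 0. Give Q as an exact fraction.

CN(II) = 97; AMC II needs no correction.
Max retention: S = 1000/97 − 10 = 30/97 in (≈ 0.309 in)
Ia = 0.2S: 0.2·0.309 = 0.062 in (exactly 6/97)
P − Ia = 4.150 − 0.062 = 7931/1940 ≈ 4.088 in (> 0, runoff occurs)
Q: (7931/1940)² ÷ (8531/1940) = 62900761/16550140 in (≈ 3.801 in)

Q = 62900761/16550140 in ≈ 3.801 in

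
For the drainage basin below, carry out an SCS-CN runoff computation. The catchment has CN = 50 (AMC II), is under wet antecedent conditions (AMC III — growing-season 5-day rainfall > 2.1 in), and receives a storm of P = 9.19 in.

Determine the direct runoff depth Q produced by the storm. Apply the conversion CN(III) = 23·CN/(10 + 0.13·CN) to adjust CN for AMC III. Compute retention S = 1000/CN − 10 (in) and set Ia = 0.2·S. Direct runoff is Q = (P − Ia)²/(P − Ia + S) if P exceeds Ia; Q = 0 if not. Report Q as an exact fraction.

Q = 366224769/67015100 in ≈ 5.465 in

Adjust CN=50 to AMC III: 23·50/(10 + 0.13·50) → 1150 ÷ (33/2) = 2300/33 ≈ 69.697
Max retention: S = 1000/(2300/33) − 10 = 100/23 in (≈ 4.348 in)
Ia = 0.2S: 0.2·4.348 = 0.870 in (exactly 20/23)
Since P=9.190 > Ia=0.870: effective rainfall P−Ia = 19137/2300 in
Q: (19137/2300)² ÷ (29137/2300) = 366224769/67015100 in (≈ 5.465 in)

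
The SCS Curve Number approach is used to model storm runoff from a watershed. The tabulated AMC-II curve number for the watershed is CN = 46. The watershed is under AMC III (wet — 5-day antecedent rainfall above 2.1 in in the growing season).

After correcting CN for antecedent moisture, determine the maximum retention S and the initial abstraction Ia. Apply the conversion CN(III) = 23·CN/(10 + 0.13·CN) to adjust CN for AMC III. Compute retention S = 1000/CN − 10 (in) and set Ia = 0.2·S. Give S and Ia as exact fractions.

Adjust CN=46 to AMC III: 23·46/(10 + 0.13·46) → 1058 ÷ (799/50) = 52900/799 ≈ 66.208
S = 1000/(52900/799) − 10 = 2700/529 in ≈ 5.104 in
Ia = 0.2·(2700/529) = 540/529 in ≈ 1.021 in

S = 2700/529 in ≈ 5.104 in; Ia = 540/529 in ≈ 1.021 in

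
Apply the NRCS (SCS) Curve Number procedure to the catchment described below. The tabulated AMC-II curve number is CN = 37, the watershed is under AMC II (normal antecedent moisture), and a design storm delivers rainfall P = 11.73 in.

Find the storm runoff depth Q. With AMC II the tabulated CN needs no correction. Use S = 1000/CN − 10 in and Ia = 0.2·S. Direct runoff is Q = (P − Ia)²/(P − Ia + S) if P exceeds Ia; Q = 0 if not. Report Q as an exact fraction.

Average conditions: CN = 37 (no AMC adjustment).
Retention S: 1000/CN − 10 with CN=37.000 → S = 630/37 ≈ 17.027 in
Initial abstraction Ia = S/5 = (630/37)/5 = 126/37 ≈ 3.405 in
Excess rainfall: 11.730 − 3.405 = 8.325 in; P > Ia so Q > 0
Q = (30801/3700)²/((30801/3700) + 630/37) = (948701601/13690000)/(93801/3700) = 316233867/115687900 in ≈ 2.734 in

Q = 316233867/115687900 in ≈ 2.734 in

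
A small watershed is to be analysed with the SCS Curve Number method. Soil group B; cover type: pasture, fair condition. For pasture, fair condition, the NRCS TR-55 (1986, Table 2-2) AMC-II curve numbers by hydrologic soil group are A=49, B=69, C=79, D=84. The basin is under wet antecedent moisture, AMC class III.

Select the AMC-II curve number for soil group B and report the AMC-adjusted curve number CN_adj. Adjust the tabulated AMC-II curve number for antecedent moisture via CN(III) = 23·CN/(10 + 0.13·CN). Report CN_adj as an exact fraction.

NRCS table: pasture, fair condition, soil group B → CN(II) = 69
CN(III) from CN(II)=69: (23·69)/(10 + 0.13·69) = 158700/1897 ≈ 83.658

CN_adj = 158700/1897 ≈ 83.658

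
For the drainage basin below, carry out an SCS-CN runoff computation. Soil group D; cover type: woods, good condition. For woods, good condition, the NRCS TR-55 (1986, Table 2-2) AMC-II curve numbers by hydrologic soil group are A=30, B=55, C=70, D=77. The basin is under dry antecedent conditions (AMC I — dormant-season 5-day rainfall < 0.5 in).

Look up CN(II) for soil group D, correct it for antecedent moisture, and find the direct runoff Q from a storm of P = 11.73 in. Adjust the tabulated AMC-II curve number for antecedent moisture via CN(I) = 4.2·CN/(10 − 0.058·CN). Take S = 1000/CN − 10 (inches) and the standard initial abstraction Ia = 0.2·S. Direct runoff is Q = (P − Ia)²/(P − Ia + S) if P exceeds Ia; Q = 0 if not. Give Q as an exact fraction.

NRCS table: woods, good condition, soil group D → CN(II) = 77
Adjust CN=77 to AMC I: 4.2·77/(10 − 0.058·77) → (1617/5) ÷ (2767/500) = 161700/2767 ≈ 58.439
Retention S: 1000/CN − 10 with CN=58.439 → S = 11500/1617 ≈ 7.112 in
Ia = 0.2·(11500/1617) = 2300/1617 in ≈ 1.422 in
Excess rainfall: 11.730 − 1.422 = 10.308 in; P > Ia so Q > 0
Q = (1666741/161700)²/((1666741/161700) + 11500/1617) = (2778025561081/26146890000)/(2816741/161700) = 120783720047/19802913900 in ≈ 6.099 in

Q = 120783720047/19802913900 in ≈ 6.099 in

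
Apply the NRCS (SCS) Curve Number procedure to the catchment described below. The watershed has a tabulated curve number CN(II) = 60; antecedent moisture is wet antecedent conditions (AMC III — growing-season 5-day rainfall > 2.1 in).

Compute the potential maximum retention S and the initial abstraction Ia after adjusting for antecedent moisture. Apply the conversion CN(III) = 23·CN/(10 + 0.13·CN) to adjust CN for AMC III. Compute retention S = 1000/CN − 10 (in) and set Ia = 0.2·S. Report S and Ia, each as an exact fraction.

S = 200/69 in ≈ 2.899 in; Ia = 40/69 in ≈ 0.580 in

Adjust CN=60 to AMC III: 23·60/(10 + 0.13·60) → 1380 ÷ (89/5) = 6900/89 ≈ 77.528
S = 1000/(6900/89) − 10 = 200/69 in ≈ 2.899 in
Ia = 0.2·(200/69) = 40/69 in ≈ 0.580 in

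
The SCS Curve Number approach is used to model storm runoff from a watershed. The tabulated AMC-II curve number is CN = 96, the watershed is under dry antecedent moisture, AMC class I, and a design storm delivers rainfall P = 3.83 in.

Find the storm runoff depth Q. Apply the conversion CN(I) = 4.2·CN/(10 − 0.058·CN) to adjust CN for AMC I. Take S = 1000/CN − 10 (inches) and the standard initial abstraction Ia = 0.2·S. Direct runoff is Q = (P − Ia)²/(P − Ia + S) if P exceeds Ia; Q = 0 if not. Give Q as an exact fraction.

CN(I) from CN(II)=96: (4.2·96)/(10 − 0.058·96) = 25200/277 ≈ 90.975
Max retention: S = 1000/(25200/277) − 10 = 125/126 in (≈ 0.992 in)
Ia = 0.2·(125/126) = 25/126 in ≈ 0.198 in
Since P=3.830 > Ia=0.198: effective rainfall P−Ia = 22879/6300 in
Q: (22879/6300)² ÷ (29129/6300) = 523448641/183512700 in (≈ 2.852 in)

Q = 523448641/183512700 in ≈ 2.852 in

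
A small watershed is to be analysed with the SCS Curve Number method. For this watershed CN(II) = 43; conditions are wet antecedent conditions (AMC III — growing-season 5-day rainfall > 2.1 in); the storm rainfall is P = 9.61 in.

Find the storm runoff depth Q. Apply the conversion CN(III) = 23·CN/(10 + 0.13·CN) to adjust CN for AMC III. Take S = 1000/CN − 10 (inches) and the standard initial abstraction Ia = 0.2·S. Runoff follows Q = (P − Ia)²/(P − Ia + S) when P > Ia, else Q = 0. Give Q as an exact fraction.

Q = 699613472041/139095828100 in ≈ 5.030 in

Adjust CN=43 to AMC III: 23·43/(10 + 0.13·43) → 989 ÷ (1559/100) = 98900/1559 ≈ 63.438
Max retention: S = 1000/(98900/1559) − 10 = 5700/989 in (≈ 5.763 in)
Ia = 0.2S: 0.2·5.763 = 1.153 in (exactly 1140/989)
Since P=9.610 > Ia=1.153: effective rainfall P−Ia = 836429/98900 in
Runoff Q = (P−Ia)²/(P−Ia+S) = (8.457)²/(8.457+5.763) = 699613472041/139095828100 ≈ 5.030 in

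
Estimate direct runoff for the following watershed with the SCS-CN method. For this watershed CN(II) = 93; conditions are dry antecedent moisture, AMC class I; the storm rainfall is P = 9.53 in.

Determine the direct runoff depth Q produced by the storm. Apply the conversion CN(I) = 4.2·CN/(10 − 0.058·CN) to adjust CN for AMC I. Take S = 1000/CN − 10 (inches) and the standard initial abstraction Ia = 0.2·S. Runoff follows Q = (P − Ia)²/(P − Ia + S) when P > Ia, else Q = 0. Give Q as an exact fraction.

Q = 65478156769/8534247300 in ≈ 7.672 in

CN(I) from CN(II)=93: (4.2·93)/(10 − 0.058·93) = 27900/329 ≈ 84.802
Max retention: S = 1000/(27900/329) − 10 = 500/279 in (≈ 1.792 in)
Initial abstraction Ia = S/5 = (500/279)/5 = 100/279 ≈ 0.358 in
Excess rainfall: 9.530 − 0.358 = 9.172 in; P > Ia so Q > 0
Q: (255887/27900)² ÷ (305887/27900) = 65478156769/8534247300 in (≈ 7.672 in)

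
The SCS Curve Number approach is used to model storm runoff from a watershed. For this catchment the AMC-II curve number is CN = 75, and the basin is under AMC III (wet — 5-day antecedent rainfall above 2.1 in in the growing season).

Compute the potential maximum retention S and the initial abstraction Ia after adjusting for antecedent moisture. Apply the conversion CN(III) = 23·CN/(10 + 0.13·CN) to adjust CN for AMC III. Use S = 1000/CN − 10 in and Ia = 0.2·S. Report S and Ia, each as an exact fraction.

S = 100/69 in ≈ 1.449 in; Ia = 20/69 in ≈ 0.290 in

CN(III) from CN(II)=75: (23·75)/(10 + 0.13·75) = 6900/79 ≈ 87.342
S = 1000/(6900/79) − 10 = 100/69 in ≈ 1.449 in
Ia = 0.2S: 0.2·1.449 = 0.290 in (exactly 20/69)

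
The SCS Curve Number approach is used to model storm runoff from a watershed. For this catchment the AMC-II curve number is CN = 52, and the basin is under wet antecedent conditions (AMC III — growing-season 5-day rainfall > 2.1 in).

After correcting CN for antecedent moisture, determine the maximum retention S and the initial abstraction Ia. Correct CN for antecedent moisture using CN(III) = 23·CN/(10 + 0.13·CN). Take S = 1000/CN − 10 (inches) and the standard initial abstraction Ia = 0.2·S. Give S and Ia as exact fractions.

S = 1200/299 in ≈ 4.013 in; Ia = 240/299 in ≈ 0.803 in

CN(III) from CN(II)=52: (23·52)/(10 + 0.13·52) = 29900/419 ≈ 71.360
Retention S: 1000/CN − 10 with CN=71.360 → S = 1200/299 ≈ 4.013 in
Initial abstraction Ia = S/5 = (1200/299)/5 = 240/299 ≈ 0.803 in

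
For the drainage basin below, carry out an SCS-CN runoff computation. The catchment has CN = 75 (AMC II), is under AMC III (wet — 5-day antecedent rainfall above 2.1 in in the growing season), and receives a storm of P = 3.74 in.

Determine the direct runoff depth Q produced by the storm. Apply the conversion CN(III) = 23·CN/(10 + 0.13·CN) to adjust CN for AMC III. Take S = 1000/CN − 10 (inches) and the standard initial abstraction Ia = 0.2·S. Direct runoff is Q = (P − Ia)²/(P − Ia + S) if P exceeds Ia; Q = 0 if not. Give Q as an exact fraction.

Q = 141681409/58315350 in ≈ 2.430 in

CN(III) from CN(II)=75: (23·75)/(10 + 0.13·75) = 6900/79 ≈ 87.342
Max retention: S = 1000/(6900/79) − 10 = 100/69 in (≈ 1.449 in)
Ia = 0.2·(100/69) = 20/69 in ≈ 0.290 in
Excess rainfall: 3.740 − 0.290 = 3.450 in; P > Ia so Q > 0
Q = (11903/3450)²/((11903/3450) + 100/69) = (141681409/11902500)/(16903/3450) = 141681409/58315350 in ≈ 2.430 in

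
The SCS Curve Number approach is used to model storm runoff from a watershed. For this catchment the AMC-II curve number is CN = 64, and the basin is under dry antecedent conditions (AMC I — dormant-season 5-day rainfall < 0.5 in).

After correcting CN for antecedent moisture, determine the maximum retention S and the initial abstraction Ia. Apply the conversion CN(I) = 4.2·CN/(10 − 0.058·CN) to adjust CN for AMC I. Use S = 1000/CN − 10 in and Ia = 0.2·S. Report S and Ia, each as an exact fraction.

Adjust CN=64 to AMC I: 4.2·64/(10 − 0.058·64) → (1344/5) ÷ (786/125) = 5600/131 ≈ 42.748
Retention S: 1000/CN − 10 with CN=42.748 → S = 375/28 ≈ 13.393 in
Ia = 0.2S: 0.2·13.393 = 2.679 in (exactly 75/28)

S = 375/28 in ≈ 13.393 in; Ia = 75/28 in ≈ 2.679 in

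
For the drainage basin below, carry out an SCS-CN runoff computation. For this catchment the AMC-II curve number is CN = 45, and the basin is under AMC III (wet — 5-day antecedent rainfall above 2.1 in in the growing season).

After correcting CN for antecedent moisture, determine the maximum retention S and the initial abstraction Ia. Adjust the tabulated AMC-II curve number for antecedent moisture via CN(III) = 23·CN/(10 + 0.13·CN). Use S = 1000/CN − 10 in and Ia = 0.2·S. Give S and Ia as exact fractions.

CN(III) from CN(II)=45: (23·45)/(10 + 0.13·45) = 20700/317 ≈ 65.300
Retention S: 1000/CN − 10 with CN=65.300 → S = 1100/207 ≈ 5.314 in
Initial abstraction Ia = S/5 = (1100/207)/5 = 220/207 ≈ 1.063 in

S = 1100/207 in ≈ 5.314 in; Ia = 220/207 in ≈ 1.063 in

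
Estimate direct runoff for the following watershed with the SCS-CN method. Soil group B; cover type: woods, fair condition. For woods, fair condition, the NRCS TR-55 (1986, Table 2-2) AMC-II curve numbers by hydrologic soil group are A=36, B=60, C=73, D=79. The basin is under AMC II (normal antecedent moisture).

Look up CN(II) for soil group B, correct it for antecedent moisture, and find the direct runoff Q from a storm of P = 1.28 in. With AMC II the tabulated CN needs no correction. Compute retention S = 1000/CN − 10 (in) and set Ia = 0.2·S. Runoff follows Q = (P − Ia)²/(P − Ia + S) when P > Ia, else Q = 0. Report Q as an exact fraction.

NRCS table: woods, fair condition, soil group B → CN(II) = 60
CN(II) = 60; AMC II needs no correction.
Max retention: S = 1000/60 − 10 = 20/3 in (≈ 6.667 in)
Ia = 0.2·(20/3) = 4/3 in ≈ 1.333 in
P = 1.280 ≤ Ia = 1.333 in: entire storm abstracted, Q = 0.

Q = 0 in ≈ 0.000 in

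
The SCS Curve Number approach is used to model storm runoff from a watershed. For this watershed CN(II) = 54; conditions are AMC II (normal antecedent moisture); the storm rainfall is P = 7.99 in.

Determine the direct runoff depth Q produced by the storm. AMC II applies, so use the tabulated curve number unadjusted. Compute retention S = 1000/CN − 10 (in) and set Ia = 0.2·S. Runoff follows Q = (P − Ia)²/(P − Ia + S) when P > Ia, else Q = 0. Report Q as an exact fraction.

Q = 288082729/107927100 in ≈ 2.669 in

AMC II — tabulated CN = 54 applies directly.
Retention S: 1000/CN − 10 with CN=54.000 → S = 230/27 ≈ 8.519 in
Ia = 0.2·(230/27) = 46/27 in ≈ 1.704 in
P − Ia = 7.990 − 1.704 = 16973/2700 ≈ 6.286 in (> 0, runoff occurs)
Q = (16973/2700)²/((16973/2700) + 230/27) = (288082729/7290000)/(39973/2700) = 288082729/107927100 in ≈ 2.669 in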